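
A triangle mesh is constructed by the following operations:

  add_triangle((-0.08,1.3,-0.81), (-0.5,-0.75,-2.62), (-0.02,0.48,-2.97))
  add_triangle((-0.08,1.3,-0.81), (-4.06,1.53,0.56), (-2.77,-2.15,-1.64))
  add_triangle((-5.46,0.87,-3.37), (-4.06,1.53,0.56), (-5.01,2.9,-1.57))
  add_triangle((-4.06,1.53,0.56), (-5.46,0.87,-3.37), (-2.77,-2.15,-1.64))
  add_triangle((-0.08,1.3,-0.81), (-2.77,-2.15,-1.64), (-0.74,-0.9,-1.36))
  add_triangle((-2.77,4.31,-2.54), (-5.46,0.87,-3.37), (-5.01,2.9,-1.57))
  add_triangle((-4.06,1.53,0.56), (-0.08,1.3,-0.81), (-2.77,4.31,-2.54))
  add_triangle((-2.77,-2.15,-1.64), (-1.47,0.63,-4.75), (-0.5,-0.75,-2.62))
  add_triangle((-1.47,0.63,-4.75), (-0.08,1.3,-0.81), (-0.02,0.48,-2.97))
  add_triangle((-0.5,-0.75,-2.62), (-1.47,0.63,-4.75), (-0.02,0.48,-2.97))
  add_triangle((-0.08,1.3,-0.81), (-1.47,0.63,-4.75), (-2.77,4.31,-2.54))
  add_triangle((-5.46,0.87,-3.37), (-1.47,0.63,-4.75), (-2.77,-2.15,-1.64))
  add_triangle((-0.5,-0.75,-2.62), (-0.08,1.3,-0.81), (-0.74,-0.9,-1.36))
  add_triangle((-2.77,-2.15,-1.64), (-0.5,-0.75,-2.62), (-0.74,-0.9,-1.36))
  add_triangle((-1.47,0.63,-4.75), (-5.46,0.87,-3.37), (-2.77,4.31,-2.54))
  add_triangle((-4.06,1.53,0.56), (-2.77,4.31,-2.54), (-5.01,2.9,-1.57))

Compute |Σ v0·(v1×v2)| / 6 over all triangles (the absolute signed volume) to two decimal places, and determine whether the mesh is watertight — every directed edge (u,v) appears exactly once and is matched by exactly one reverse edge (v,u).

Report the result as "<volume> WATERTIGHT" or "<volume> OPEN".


46.79 WATERTIGHT

Per-triangle v0·(v1×v2)/6:
  t1: -0.3224
  t2: -3.5119
  t3: +4.6404
  t4: +7.2858
  t5: -0.6944
  t6: +6.9470
  t7: +0.6963
  t8: +2.5483
  t9: +0.8373
  t10: +0.8024
  t11: +2.4099
  t12: +9.0365
  t13: -0.3048
  t14: +0.1953
  t15: +13.2290
  t16: +2.9961
Σ = +46.7909 → |volume| = 46.79

Directed edges: 48 total, each appears once with its reverse present → watertight.


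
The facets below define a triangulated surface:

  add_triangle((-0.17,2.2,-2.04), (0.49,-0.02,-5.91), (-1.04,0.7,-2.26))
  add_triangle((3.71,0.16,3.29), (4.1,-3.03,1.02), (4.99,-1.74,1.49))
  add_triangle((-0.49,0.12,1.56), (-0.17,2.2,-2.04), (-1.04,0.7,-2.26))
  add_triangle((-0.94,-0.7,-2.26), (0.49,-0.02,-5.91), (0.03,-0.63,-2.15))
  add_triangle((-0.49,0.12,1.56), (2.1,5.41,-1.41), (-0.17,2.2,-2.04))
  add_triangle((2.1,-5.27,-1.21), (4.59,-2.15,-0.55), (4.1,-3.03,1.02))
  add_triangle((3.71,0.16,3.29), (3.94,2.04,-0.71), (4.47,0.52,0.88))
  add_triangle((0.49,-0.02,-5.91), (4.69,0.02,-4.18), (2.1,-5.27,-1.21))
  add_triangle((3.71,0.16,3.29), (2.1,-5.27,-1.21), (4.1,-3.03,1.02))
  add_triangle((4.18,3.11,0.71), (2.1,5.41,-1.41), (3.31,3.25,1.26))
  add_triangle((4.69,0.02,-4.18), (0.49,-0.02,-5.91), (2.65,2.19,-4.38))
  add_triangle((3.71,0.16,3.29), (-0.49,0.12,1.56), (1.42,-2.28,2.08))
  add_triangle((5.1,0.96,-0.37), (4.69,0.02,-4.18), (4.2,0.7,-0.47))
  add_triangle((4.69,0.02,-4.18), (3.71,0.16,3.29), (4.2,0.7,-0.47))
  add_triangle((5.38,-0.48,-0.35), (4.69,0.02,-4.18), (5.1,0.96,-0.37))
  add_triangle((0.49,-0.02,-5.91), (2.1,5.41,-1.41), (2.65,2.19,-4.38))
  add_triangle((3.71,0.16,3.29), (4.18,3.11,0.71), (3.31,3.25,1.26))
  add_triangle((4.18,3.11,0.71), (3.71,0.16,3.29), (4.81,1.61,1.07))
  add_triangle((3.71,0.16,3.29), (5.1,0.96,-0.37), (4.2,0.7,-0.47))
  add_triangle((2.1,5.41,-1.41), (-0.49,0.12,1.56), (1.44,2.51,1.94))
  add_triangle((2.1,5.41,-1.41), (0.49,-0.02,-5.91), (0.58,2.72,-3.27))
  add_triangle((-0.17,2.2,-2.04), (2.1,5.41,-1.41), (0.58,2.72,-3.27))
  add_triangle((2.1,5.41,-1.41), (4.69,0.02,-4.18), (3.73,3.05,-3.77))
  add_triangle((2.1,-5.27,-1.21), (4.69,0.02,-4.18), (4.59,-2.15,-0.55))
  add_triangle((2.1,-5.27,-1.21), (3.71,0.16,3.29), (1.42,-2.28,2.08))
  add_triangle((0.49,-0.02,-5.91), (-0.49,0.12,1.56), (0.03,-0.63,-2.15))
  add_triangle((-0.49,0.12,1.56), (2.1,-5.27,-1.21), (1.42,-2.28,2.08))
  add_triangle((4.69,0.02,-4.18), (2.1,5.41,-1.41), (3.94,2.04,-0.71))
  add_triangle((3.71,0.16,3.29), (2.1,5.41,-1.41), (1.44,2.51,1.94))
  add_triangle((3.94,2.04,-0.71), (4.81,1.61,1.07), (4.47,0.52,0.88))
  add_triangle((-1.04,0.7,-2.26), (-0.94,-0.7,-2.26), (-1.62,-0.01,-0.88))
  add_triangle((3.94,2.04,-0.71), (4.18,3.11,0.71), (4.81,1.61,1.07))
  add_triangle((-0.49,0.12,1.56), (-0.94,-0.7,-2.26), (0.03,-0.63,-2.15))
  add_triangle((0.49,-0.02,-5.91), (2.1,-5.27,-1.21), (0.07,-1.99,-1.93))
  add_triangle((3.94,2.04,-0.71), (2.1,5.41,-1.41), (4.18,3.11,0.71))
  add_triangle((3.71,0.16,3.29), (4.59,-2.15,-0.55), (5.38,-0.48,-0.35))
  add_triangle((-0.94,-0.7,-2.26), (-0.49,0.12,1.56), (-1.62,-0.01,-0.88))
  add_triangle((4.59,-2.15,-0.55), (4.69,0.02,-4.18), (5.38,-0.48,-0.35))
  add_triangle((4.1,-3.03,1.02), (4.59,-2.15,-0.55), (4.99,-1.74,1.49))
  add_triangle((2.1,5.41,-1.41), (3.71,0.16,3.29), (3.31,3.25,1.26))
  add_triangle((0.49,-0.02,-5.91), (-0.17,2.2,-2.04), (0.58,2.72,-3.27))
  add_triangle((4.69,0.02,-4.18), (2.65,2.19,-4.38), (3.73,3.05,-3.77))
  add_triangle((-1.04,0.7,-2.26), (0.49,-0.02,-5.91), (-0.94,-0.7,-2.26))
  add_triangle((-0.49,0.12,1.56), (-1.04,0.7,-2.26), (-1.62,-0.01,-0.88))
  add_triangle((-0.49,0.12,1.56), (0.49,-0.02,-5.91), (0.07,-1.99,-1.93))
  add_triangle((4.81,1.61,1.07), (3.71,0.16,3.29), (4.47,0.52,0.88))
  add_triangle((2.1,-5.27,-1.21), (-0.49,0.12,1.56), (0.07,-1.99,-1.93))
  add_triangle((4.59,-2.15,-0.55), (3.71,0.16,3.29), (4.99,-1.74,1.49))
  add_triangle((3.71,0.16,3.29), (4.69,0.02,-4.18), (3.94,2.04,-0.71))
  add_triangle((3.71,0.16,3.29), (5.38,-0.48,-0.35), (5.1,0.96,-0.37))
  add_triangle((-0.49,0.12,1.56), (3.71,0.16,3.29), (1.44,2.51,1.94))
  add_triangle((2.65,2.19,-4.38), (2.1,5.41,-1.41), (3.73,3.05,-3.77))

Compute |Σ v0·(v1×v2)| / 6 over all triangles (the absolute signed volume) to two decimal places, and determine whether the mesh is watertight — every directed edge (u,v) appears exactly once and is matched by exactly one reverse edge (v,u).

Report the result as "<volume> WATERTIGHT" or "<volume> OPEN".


Per-triangle v0·(v1×v2)/6:
  t1: +2.4317
  t2: +2.6575
  t3: +0.8881
  t4: +0.5904
  t5: +2.1788
  t6: +5.7690
  t7: -2.7155
  t8: +22.5963
  t9: +2.5786
  t10: +2.8394
  t11: +9.3559
  t12: +2.9590
  t13: -0.1744
  t14: -3.1482
  t15: +4.9014
  t16: +7.8903
  t17: +2.7229
  t18: +3.1898
  t19: -0.3497
  t20: +1.9233
  t21: +3.6873
  t22: +1.7354
  t23: +2.9761
  t24: +13.4889
  t25: +7.1681
  t26: -0.2380
  t27: +1.6996
  t28: +11.0976
  t29: +7.1337
  t30: +1.3077
  t31: +0.6514
  t32: +2.0488
  t33: +0.1110
  t34: +4.3737
  t35: +4.7942
  t36: +5.4005
  t37: +0.2842
  t38: +6.1461
  t39: +2.4628
  t40: -0.7767
  t41: +1.5838
  t42: +4.0275
  t43: +1.6228
  t44: +0.4046
  t45: +0.7148
  t46: +2.0280
  t47: +1.5453
  t48: +1.3247
  t49: +10.1165
  t50: +4.4974
  t51: +2.9611
  t52: +3.9166
Σ = +179.3801 → |volume| = 179.38

Directed edges: 156 total, each appears once with its reverse present → watertight.

179.38 WATERTIGHT


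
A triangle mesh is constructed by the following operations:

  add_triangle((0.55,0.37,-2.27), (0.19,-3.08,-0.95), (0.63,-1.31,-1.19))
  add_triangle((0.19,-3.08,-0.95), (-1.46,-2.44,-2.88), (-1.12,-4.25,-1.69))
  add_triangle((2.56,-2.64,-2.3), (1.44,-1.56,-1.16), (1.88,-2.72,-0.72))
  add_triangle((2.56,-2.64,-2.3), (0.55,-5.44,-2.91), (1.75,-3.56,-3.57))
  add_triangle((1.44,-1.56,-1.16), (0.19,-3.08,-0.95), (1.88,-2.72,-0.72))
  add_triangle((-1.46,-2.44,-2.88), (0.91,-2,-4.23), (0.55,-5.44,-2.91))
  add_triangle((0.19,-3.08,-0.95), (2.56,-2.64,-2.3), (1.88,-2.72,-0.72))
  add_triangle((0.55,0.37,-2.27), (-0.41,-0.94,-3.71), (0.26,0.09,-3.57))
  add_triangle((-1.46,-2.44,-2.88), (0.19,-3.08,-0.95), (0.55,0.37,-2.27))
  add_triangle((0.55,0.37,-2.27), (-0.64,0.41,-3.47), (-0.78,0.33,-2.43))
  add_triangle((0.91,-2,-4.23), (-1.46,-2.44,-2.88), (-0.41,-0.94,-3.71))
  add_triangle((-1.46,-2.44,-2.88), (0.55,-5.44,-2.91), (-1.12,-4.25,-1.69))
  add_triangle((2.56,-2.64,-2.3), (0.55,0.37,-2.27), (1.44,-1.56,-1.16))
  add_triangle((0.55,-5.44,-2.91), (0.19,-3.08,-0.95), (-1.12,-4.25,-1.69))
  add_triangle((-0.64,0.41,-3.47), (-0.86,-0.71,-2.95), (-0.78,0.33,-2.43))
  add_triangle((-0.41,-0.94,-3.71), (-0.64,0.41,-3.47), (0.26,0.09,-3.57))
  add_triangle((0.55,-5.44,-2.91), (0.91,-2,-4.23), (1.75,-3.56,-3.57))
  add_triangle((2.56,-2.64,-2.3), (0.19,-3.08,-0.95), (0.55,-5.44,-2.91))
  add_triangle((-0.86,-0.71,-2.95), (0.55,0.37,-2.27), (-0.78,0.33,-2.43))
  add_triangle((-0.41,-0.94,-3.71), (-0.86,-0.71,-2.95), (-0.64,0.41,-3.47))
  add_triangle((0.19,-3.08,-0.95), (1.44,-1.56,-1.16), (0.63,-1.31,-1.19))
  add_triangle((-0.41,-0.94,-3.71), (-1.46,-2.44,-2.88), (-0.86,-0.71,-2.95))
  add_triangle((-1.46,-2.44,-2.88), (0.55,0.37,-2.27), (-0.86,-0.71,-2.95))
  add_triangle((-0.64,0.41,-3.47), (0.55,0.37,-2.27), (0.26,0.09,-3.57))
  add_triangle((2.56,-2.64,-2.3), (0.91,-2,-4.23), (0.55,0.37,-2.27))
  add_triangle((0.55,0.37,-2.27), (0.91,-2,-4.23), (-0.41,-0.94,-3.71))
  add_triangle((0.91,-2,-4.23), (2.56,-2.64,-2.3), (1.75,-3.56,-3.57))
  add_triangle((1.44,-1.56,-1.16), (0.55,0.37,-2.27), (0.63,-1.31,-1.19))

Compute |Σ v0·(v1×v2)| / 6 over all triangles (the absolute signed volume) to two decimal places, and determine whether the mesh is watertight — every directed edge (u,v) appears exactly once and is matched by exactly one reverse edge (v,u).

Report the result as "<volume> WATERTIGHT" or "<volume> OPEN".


20.46 WATERTIGHT

Per-triangle v0·(v1×v2)/6:
  t1: -0.4410
  t2: -1.1960
  t3: +0.0136
  t4: +2.3441
  t5: -0.6787
  t6: +5.9006
  t7: +1.4522
  t8: +0.1100
  t9: -2.5966
  t10: +0.0436
  t11: +2.1120
  t12: +3.1155
  t13: -0.0033
  t14: +0.9159
  t15: +0.2110
  t16: +0.6795
  t17: +2.9139
  t18: +1.3526
  t19: -0.5773
  t20: +0.4197
  t21: -0.3508
  t22: +0.5911
  t23: -0.7612
  t24: +0.2400
  t25: +2.1689
  t26: +1.2647
  t27: +1.6508
  t28: -0.4333
Σ = +20.4613 → |volume| = 20.46

Directed edges: 84 total, each appears once with its reverse present → watertight.


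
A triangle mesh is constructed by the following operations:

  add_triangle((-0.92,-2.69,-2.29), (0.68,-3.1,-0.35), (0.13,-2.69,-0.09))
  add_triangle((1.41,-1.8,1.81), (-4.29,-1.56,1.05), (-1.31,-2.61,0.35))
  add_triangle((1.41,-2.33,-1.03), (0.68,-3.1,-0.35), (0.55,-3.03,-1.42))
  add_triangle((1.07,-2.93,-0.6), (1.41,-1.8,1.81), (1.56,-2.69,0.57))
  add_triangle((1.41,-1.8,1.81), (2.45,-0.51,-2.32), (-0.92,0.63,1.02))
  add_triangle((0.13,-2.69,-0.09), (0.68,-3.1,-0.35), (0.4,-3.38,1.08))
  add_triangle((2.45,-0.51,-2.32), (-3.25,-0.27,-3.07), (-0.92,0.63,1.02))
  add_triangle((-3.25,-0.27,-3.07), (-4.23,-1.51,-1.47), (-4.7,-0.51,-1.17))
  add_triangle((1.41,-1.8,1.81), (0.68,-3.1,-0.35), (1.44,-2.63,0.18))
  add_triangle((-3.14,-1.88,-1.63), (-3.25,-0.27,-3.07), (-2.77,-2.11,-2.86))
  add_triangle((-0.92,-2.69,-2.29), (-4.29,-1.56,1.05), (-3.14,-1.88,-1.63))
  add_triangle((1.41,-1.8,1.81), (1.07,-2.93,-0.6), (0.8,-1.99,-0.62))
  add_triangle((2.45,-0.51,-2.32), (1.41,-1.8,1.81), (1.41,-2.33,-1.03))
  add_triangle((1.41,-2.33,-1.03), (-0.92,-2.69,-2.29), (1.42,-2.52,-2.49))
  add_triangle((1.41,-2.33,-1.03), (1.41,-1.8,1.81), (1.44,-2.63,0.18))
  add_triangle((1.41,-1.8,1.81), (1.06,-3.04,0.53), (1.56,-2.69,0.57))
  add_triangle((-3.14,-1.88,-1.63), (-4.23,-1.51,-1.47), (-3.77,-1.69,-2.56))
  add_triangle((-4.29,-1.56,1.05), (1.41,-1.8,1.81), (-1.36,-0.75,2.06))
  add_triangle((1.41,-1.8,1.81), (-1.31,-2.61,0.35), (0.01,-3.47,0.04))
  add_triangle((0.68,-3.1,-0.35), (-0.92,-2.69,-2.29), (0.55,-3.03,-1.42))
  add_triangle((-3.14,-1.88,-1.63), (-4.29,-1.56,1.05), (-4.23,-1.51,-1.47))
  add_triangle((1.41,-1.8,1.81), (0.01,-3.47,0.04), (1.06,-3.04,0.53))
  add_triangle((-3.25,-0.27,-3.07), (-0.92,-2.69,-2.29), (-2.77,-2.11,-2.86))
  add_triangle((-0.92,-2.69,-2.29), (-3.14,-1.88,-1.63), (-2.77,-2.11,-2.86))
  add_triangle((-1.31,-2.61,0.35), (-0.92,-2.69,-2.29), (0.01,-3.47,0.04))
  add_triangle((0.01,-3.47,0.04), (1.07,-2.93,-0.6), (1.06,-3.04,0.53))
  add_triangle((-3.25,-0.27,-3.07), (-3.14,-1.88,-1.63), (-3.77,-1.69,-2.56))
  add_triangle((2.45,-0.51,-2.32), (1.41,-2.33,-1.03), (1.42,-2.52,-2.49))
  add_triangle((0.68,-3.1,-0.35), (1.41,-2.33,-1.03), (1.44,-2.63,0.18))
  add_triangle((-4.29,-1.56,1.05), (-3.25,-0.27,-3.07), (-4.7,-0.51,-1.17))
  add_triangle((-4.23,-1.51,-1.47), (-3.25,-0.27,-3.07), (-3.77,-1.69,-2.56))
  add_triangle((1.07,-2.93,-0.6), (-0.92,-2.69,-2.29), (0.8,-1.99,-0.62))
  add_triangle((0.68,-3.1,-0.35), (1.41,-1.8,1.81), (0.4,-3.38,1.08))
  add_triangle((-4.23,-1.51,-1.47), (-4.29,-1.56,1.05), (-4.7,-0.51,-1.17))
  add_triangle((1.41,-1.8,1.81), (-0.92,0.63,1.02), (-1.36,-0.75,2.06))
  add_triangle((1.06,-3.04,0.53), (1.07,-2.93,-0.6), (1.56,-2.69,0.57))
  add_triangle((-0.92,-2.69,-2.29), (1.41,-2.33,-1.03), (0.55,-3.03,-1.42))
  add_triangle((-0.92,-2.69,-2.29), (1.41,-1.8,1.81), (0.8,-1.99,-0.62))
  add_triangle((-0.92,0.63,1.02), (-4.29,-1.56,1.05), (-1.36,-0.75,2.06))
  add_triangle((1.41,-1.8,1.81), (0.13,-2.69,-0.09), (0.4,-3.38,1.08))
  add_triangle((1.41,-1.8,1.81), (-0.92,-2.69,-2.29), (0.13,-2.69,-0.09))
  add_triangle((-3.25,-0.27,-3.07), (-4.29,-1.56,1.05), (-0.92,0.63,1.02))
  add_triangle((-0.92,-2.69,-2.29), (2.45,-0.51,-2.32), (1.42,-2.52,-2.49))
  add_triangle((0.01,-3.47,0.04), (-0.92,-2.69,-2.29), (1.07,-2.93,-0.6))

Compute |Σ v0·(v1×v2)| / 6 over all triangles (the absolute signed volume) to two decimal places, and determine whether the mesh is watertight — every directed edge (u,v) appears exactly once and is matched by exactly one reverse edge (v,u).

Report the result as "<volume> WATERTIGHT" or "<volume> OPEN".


41.87 OPEN

Per-triangle v0·(v1×v2)/6:
  t1: +0.6389
  t2: +3.2392
  t3: +0.5460
  t4: -0.2026
  t5: +0.6547
  t6: +0.3097
  t7: +1.0432
  t8: +1.8884
  t9: +0.6476
  t10: +1.5740
  t11: +2.7120
  t12: +0.1561
  t13: +2.4277
  t14: +1.3166
  t15: +0.3206
  t16: +0.4315
  t17: +0.5381
  t18: +2.4624
  t19: +1.6233
  t20: +0.7233
  t21: +1.3706
  t22: +0.6857
  t23: +1.1023
  t24: +1.1637
  t25: +1.9402
  t26: +0.6892
  t27: -0.1183
  t28: +1.2296
  t29: +0.5635
  t30: -1.8013
  t31: +1.2553
  t32: +0.2596
  t33: +1.1217
  t34: +2.1012
  t35: +0.7990
  t36: +0.3526
  t37: +0.4690
  t38: -1.2432
  t39: +1.3363
  t40: -0.5092
  t41: -0.4245
  t42: +3.1840
  t43: +1.5237
  t44: +1.7650
Σ = +41.8662 → |volume| = 41.87

Directed edges: 132 total; 6 unmatched, e.g. (-4.29,-1.56,1.05)→(-1.31,-2.61,0.35) → open.


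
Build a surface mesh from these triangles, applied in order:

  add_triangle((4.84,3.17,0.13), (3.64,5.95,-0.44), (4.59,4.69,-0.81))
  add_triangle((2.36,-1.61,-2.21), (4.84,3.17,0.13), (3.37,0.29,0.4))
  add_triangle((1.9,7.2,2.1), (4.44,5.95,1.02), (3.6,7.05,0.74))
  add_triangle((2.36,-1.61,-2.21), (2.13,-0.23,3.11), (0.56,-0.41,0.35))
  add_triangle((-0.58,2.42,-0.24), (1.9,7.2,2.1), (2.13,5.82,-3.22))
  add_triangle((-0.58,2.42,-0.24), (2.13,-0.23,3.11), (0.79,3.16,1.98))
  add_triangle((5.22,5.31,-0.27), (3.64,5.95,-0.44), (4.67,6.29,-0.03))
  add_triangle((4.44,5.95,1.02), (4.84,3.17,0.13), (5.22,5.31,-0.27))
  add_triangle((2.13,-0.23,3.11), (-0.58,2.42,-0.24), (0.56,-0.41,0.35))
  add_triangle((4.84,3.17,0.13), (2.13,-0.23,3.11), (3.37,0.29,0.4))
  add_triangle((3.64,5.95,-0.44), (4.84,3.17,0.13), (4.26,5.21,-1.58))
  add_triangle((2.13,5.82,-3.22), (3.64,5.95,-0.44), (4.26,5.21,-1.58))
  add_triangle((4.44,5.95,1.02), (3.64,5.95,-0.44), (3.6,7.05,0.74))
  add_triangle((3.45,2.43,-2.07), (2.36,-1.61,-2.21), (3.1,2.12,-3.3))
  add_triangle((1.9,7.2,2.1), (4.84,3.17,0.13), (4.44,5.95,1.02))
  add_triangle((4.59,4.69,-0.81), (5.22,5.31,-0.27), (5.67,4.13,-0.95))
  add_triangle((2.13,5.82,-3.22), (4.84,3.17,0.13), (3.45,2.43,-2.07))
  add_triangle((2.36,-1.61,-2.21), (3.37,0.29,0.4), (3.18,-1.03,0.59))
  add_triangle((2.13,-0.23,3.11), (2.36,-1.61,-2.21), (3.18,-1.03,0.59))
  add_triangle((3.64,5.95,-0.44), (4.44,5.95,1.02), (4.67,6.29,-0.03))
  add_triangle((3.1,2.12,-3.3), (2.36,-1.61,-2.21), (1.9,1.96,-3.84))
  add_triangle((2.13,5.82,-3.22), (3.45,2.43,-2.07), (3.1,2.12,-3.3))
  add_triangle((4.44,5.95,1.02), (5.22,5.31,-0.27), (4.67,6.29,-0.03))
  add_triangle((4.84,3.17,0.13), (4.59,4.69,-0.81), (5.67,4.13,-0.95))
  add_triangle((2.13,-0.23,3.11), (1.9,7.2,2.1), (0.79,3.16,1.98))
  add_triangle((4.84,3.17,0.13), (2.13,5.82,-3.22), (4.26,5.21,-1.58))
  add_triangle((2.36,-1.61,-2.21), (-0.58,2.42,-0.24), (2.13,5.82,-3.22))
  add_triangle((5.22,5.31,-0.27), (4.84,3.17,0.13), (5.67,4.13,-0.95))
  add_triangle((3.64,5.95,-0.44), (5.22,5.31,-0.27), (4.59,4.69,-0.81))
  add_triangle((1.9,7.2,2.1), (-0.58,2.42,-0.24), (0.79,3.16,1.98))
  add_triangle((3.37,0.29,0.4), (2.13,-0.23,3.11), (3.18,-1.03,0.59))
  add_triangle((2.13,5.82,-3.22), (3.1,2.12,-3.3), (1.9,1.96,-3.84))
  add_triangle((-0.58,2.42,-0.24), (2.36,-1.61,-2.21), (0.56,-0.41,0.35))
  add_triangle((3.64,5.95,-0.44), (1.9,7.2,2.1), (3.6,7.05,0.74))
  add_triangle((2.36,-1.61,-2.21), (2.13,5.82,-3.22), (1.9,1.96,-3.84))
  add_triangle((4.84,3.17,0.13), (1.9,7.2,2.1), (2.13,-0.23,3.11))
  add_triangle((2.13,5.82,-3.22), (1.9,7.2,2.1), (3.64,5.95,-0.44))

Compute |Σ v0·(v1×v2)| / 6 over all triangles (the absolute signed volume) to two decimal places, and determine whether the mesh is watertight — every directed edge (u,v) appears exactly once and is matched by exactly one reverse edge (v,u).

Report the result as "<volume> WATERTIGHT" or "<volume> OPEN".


92.03 OPEN

Per-triangle v0·(v1×v2)/6:
  t1: -1.9542
  t2: +4.3037
  t3: +3.0395
  t4: +0.4768
  t5: +7.8654
  t6: +0.0075
  t7: +0.7508
  t8: +2.3807
  t9: -0.3161
  t10: +4.3156
  t11: +3.8243
  t12: +4.6623
  t13: +2.0329
  t14: +2.6805
  t15: +0.7006
  t16: +0.8278
  t17: +7.2691
  t18: +2.0398
  t19: +0.5713
  t20: +0.8449
  t21: +2.9241
  t22: +3.6476
  t23: +1.4099
  t24: -1.1837
  t25: +2.9495
  t26: +0.3491
  t27: +1.2647
  t28: +1.5438
  t29: +1.1149
  t30: +1.5975
  t31: +2.0427
  t32: +3.7720
  t33: -0.6876
  t34: +1.2718
  t35: -4.3259
  t36: +17.3521
  t37: +10.6632
Σ = +92.0286 → |volume| = 92.03

Directed edges: 111 total; 3 unmatched, e.g. (2.36,-1.61,-2.21)→(4.84,3.17,0.13) → open.


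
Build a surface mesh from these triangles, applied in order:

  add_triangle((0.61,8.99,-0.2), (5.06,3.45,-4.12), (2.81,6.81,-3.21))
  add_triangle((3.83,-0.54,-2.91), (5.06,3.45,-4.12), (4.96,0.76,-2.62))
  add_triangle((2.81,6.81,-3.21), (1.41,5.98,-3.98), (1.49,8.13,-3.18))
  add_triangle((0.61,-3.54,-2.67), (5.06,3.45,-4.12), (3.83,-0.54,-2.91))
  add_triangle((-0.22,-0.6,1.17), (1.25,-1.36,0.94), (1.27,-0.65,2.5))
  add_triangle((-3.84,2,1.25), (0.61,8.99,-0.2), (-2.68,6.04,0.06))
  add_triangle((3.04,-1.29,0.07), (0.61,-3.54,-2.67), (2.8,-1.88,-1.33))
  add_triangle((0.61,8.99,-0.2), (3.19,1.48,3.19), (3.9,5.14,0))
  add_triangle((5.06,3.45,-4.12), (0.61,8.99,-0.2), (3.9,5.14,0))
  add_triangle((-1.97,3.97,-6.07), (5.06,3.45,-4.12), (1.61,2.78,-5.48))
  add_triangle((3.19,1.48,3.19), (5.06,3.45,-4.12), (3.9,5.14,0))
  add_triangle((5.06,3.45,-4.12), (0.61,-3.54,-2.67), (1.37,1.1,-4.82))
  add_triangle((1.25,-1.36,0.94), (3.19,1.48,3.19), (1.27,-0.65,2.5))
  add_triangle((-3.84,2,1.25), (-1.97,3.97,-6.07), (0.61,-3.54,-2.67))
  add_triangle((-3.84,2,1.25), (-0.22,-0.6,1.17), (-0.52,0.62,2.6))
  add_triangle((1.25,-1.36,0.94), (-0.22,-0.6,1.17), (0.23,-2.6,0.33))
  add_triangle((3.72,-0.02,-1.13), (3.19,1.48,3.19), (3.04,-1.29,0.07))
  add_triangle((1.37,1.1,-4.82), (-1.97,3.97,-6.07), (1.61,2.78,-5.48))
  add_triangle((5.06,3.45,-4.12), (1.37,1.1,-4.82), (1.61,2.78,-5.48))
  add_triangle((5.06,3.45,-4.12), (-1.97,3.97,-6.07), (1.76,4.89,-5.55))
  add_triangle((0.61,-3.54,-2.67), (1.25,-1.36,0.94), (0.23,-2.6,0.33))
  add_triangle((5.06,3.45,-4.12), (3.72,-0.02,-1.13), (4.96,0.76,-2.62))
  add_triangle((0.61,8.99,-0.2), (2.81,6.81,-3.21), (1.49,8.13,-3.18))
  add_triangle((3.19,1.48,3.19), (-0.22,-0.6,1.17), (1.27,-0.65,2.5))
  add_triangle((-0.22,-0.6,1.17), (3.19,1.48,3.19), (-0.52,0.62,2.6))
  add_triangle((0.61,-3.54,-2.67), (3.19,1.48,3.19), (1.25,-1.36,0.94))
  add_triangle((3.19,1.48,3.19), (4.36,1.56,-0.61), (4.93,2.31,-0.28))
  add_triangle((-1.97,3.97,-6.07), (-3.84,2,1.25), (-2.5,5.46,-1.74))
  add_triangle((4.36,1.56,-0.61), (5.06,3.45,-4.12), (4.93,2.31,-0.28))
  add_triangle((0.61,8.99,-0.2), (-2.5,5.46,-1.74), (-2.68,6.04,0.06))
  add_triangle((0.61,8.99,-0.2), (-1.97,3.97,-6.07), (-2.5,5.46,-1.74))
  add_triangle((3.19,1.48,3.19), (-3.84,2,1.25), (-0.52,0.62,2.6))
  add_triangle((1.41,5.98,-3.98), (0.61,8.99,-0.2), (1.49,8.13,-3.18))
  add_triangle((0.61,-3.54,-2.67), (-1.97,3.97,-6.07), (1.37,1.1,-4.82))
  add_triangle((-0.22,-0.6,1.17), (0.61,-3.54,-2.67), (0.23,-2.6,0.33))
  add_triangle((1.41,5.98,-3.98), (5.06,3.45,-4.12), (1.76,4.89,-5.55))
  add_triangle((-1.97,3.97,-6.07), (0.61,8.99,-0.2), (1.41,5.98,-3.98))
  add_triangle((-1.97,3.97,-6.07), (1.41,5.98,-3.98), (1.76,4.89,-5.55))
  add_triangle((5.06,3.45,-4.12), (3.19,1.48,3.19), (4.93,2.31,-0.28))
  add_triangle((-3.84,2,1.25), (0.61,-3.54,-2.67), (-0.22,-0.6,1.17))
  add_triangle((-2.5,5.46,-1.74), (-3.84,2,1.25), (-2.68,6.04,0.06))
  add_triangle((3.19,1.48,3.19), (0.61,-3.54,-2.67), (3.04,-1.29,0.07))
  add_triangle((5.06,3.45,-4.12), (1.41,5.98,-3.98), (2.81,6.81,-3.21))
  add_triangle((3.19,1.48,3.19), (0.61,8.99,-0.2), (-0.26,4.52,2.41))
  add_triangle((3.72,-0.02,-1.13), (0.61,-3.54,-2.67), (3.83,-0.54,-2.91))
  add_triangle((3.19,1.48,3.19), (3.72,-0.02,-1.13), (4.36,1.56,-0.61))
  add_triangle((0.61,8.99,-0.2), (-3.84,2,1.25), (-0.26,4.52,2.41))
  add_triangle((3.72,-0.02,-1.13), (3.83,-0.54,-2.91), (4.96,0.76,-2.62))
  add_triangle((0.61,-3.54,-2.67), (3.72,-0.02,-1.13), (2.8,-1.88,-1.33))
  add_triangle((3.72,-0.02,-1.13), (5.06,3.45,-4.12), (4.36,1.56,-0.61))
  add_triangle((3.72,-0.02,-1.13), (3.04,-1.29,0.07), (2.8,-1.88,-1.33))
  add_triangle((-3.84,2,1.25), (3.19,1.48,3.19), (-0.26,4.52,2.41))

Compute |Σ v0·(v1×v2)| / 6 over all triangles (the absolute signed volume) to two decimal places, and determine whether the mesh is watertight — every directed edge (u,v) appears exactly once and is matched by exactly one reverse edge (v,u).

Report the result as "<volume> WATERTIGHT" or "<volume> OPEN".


328.88 WATERTIGHT

Per-triangle v0·(v1×v2)/6:
  t1: +7.8914
  t2: +3.3091
  t3: +3.2405
  t4: +6.4715
  t5: +0.4737
  t6: +4.8351
  t7: +1.3774
  t8: +16.6196
  t9: +22.3407
  t10: +7.7935
  t11: +13.9698
  t12: +12.6629
  t13: +1.4729
  t14: +18.4969
  t15: +1.3571
  t16: +0.6263
  t17: +4.2064
  t18: +4.6489
  t19: +4.6723
  t20: +5.4336
  t21: +1.6257
  t22: +1.1404
  t23: +6.2507
  t24: +0.5902
  t25: +1.4624
  t26: +2.7529
  t27: +1.3421
  t28: +13.0474
  t29: +1.8421
  t30: +8.3291
  t31: +20.2961
  t32: +3.9422
  t33: +0.8960
  t34: +12.6267
  t35: +0.2284
  t36: +8.6118
  t37: +21.9084
  t38: +8.7222
  t39: +2.9427
  t40: +3.3954
  t41: +5.4287
  t42: +1.3276
  t43: +7.7861
  t44: +14.3585
  t45: +3.0297
  t46: +3.4199
  t47: +13.8561
  t48: +1.2104
  t49: +1.8216
  t50: +4.0759
  t51: +1.5273
  t52: +7.1903
Σ = +328.8847 → |volume| = 328.88

Directed edges: 156 total, each appears once with its reverse present → watertight.


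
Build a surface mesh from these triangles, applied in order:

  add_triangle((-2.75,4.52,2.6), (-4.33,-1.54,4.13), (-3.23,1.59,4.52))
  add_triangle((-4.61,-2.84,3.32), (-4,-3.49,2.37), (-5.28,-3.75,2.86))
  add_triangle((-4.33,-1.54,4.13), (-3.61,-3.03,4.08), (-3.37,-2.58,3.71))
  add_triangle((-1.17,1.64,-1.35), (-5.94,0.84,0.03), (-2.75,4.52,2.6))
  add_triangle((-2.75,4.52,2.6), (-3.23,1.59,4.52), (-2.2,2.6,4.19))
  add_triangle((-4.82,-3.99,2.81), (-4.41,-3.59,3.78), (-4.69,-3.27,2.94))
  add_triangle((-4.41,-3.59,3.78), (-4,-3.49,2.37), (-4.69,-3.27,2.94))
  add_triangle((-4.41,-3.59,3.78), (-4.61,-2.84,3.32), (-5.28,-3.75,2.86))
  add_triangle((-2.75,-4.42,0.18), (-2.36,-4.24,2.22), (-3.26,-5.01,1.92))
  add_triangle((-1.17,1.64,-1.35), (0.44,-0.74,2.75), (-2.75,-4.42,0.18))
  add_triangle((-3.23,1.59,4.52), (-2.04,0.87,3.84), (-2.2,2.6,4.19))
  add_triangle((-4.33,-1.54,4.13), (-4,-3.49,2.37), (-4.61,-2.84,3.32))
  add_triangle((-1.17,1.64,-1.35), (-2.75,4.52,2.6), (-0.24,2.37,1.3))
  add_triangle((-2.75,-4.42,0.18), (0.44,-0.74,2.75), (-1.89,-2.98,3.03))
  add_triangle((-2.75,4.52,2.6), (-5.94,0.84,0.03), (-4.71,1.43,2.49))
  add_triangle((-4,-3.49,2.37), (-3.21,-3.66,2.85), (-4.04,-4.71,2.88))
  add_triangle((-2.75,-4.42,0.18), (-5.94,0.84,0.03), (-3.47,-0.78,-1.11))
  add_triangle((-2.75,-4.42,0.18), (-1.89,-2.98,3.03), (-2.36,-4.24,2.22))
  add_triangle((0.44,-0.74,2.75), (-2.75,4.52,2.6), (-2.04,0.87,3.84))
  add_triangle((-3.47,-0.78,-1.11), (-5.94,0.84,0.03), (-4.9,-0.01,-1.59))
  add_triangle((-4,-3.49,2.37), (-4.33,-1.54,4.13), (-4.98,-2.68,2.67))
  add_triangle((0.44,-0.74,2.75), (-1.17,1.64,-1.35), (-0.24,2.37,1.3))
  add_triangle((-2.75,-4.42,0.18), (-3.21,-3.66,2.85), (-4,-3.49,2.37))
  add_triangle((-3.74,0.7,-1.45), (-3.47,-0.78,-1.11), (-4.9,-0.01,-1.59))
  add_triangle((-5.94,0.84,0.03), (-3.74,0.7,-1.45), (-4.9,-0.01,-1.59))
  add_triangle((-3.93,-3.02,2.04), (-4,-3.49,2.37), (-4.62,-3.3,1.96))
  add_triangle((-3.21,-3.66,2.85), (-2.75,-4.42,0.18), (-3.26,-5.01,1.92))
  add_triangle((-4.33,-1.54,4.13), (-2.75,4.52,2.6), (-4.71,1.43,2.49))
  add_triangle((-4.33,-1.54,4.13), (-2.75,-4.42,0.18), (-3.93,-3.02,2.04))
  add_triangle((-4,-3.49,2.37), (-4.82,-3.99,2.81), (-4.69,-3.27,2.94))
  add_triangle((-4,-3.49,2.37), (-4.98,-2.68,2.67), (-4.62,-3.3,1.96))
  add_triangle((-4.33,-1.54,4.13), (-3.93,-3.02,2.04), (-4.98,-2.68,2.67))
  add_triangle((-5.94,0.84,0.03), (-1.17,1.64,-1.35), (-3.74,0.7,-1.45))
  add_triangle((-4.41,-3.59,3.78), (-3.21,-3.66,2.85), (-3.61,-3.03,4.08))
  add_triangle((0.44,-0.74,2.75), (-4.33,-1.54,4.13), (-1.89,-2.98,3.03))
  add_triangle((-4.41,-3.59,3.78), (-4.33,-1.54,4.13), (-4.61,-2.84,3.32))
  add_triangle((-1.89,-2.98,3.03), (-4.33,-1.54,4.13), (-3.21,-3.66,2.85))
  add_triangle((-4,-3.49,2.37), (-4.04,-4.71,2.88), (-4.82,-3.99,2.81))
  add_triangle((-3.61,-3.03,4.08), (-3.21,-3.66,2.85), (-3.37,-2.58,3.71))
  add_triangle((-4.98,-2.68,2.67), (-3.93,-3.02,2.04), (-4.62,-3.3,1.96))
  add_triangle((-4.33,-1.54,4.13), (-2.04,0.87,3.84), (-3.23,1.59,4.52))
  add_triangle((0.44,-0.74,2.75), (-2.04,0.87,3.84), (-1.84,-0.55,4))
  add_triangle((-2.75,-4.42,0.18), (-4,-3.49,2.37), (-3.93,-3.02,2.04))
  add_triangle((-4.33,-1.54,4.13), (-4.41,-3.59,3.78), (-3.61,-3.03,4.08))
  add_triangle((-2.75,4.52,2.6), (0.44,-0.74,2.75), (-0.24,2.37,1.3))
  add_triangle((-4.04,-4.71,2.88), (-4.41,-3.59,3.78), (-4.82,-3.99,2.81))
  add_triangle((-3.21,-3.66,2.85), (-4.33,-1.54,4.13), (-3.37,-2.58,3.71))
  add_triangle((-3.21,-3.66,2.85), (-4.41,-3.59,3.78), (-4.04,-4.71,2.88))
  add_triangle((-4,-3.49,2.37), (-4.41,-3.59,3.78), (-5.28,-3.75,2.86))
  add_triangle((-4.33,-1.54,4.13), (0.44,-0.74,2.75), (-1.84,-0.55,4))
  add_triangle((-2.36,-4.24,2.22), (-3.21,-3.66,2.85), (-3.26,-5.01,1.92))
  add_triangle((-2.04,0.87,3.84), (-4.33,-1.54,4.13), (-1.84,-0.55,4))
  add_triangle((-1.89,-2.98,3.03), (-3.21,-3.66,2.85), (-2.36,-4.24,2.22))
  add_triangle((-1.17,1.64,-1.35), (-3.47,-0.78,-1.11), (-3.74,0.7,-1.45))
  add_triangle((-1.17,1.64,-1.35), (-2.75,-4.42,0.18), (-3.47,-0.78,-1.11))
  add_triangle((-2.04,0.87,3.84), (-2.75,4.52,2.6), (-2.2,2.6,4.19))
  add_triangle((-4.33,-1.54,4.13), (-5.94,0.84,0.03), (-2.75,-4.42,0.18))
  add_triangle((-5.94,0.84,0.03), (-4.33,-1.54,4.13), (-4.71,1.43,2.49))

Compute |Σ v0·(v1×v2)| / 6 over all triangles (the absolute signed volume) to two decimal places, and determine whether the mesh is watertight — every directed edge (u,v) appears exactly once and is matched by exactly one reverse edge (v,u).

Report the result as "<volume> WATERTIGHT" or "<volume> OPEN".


Per-triangle v0·(v1×v2)/6:
  t1: +5.7558
  t2: -0.5477
  t3: -0.0102
  t4: +9.3206
  t5: +2.9138
  t6: +0.5848
  t7: -0.6119
  t8: +0.8631
  t9: +0.5670
  t10: -3.5375
  t11: +0.8849
  t12: -0.3549
  t13: +2.0847
  t14: +2.0013
  t15: +8.1304
  t16: -0.4705
  t17: +5.5769
  t18: -0.6499
  t19: +3.5883
  t20: +1.2467
  t21: +2.1553
  t22: -0.9271
  t23: +2.1074
  t24: +0.1400
  t25: +1.2957
  t26: -0.0713
  t27: +0.8949
  t28: +7.8938
  t29: -1.3837
  t30: -0.0483
  t31: +0.7261
  t32: -1.3146
  t33: +1.9146
  t34: +0.7518
  t35: +4.4850
  t36: +1.2020
  t37: +2.5831
  t38: +0.0336
  t39: -0.1737
  t40: -0.3431
  t41: +2.0867
  t42: +1.5231
  t43: +0.7838
  t44: +1.4661
  t45: +2.8749
  t46: +1.3520
  t47: -1.1119
  t48: +0.5514
  t49: +0.7127
  t50: +1.6913
  t51: +0.8938
  t52: +2.4423
  t53: +1.0655
  t54: +0.5903
  t55: +0.9791
  t56: -1.5113
  t57: +19.2040
  t58: +8.3620
Σ = +103.2133 → |volume| = 103.21

Directed edges: 174 total, each appears once with its reverse present → watertight.

103.21 WATERTIGHT


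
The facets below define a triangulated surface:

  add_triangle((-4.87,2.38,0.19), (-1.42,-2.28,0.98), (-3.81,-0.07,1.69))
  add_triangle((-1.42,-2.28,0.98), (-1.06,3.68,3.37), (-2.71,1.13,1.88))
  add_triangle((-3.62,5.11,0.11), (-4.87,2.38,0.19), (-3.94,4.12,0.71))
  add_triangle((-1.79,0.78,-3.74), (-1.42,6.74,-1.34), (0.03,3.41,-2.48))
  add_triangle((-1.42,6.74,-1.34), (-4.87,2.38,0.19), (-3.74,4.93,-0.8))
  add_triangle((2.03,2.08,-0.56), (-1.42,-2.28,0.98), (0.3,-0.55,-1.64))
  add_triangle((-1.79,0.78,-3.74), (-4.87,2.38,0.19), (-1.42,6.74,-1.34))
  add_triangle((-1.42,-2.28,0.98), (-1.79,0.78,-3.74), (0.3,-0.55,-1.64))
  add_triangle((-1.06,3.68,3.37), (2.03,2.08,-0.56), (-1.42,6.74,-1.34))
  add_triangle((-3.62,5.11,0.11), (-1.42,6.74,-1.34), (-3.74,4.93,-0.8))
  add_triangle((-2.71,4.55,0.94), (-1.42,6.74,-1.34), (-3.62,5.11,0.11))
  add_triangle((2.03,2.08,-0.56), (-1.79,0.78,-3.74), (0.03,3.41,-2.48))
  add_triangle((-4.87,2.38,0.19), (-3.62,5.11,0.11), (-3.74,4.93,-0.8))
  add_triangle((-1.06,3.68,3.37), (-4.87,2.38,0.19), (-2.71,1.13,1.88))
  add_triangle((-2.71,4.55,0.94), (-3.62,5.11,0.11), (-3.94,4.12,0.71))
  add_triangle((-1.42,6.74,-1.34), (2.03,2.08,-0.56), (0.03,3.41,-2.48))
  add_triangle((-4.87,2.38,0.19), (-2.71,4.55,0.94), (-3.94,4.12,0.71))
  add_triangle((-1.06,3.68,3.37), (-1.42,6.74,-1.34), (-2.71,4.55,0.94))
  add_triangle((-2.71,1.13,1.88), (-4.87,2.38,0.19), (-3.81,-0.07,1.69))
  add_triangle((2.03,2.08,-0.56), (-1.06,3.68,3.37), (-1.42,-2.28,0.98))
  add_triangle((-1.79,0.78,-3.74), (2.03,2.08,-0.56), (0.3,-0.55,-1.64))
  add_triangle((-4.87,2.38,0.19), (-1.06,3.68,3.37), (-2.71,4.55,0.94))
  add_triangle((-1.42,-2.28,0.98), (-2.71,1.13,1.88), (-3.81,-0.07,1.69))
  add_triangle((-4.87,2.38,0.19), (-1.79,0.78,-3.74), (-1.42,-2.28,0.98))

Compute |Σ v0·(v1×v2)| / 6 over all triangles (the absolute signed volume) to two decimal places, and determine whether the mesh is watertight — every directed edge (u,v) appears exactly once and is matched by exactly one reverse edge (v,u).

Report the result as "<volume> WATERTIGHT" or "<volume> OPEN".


Per-triangle v0·(v1×v2)/6:
  t1: +2.2707
  t2: +3.4103
  t3: +1.5641
  t4: +6.3048
  t5: -1.1284
  t6: +0.6053
  t7: +18.8036
  t8: +2.4540
  t9: +11.3255
  t10: +2.9019
  t11: +3.0550
  t12: +2.6545
  t13: +2.4864
  t14: +5.0788
  t15: +1.0041
  t16: +4.8733
  t17: +0.0296
  t18: +7.4796
  t19: +2.5391
  t20: +1.8077
  t21: +2.6054
  t22: +6.5737
  t23: +1.2326
  t24: +9.2676
Σ = +99.1993 → |volume| = 99.20

Directed edges: 72 total, each appears once with its reverse present → watertight.

99.20 WATERTIGHT


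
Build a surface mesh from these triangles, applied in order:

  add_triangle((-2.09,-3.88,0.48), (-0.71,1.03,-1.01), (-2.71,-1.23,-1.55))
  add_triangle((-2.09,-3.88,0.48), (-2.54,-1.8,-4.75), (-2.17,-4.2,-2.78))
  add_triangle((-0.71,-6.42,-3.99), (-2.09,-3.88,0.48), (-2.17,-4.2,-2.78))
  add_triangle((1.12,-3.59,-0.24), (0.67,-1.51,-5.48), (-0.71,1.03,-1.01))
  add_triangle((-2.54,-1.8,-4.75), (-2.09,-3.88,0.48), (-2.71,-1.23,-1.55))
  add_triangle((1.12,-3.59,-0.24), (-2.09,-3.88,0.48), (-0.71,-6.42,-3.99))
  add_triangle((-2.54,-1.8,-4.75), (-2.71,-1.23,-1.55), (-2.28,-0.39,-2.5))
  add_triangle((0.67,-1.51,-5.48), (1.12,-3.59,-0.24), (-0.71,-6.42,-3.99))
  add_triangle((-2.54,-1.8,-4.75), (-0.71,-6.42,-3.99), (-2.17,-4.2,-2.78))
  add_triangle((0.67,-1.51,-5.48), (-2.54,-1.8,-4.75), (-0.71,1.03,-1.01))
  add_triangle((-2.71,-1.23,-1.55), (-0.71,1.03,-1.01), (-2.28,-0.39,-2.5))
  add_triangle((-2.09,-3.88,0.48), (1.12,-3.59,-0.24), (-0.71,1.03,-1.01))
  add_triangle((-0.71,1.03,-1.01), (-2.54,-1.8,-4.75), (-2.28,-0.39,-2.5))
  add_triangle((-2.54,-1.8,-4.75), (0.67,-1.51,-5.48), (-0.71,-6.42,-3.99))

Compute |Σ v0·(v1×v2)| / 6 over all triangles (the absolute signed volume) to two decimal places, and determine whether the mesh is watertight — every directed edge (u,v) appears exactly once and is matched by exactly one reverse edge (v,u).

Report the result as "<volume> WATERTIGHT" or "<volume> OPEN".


Per-triangle v0·(v1×v2)/6:
  t1: +0.2237
  t2: +3.6479
  t3: +5.5781
  t4: -1.3793
  t5: +4.8553
  t6: +8.2320
  t7: +1.3099
  t8: +9.1552
  t9: +6.2017
  t10: +4.1029
  t11: +0.5546
  t12: -2.3025
  t13: +0.9799
  t14: +14.6278
Σ = +55.7871 → |volume| = 55.79

Directed edges: 42 total, each appears once with its reverse present → watertight.

55.79 WATERTIGHT


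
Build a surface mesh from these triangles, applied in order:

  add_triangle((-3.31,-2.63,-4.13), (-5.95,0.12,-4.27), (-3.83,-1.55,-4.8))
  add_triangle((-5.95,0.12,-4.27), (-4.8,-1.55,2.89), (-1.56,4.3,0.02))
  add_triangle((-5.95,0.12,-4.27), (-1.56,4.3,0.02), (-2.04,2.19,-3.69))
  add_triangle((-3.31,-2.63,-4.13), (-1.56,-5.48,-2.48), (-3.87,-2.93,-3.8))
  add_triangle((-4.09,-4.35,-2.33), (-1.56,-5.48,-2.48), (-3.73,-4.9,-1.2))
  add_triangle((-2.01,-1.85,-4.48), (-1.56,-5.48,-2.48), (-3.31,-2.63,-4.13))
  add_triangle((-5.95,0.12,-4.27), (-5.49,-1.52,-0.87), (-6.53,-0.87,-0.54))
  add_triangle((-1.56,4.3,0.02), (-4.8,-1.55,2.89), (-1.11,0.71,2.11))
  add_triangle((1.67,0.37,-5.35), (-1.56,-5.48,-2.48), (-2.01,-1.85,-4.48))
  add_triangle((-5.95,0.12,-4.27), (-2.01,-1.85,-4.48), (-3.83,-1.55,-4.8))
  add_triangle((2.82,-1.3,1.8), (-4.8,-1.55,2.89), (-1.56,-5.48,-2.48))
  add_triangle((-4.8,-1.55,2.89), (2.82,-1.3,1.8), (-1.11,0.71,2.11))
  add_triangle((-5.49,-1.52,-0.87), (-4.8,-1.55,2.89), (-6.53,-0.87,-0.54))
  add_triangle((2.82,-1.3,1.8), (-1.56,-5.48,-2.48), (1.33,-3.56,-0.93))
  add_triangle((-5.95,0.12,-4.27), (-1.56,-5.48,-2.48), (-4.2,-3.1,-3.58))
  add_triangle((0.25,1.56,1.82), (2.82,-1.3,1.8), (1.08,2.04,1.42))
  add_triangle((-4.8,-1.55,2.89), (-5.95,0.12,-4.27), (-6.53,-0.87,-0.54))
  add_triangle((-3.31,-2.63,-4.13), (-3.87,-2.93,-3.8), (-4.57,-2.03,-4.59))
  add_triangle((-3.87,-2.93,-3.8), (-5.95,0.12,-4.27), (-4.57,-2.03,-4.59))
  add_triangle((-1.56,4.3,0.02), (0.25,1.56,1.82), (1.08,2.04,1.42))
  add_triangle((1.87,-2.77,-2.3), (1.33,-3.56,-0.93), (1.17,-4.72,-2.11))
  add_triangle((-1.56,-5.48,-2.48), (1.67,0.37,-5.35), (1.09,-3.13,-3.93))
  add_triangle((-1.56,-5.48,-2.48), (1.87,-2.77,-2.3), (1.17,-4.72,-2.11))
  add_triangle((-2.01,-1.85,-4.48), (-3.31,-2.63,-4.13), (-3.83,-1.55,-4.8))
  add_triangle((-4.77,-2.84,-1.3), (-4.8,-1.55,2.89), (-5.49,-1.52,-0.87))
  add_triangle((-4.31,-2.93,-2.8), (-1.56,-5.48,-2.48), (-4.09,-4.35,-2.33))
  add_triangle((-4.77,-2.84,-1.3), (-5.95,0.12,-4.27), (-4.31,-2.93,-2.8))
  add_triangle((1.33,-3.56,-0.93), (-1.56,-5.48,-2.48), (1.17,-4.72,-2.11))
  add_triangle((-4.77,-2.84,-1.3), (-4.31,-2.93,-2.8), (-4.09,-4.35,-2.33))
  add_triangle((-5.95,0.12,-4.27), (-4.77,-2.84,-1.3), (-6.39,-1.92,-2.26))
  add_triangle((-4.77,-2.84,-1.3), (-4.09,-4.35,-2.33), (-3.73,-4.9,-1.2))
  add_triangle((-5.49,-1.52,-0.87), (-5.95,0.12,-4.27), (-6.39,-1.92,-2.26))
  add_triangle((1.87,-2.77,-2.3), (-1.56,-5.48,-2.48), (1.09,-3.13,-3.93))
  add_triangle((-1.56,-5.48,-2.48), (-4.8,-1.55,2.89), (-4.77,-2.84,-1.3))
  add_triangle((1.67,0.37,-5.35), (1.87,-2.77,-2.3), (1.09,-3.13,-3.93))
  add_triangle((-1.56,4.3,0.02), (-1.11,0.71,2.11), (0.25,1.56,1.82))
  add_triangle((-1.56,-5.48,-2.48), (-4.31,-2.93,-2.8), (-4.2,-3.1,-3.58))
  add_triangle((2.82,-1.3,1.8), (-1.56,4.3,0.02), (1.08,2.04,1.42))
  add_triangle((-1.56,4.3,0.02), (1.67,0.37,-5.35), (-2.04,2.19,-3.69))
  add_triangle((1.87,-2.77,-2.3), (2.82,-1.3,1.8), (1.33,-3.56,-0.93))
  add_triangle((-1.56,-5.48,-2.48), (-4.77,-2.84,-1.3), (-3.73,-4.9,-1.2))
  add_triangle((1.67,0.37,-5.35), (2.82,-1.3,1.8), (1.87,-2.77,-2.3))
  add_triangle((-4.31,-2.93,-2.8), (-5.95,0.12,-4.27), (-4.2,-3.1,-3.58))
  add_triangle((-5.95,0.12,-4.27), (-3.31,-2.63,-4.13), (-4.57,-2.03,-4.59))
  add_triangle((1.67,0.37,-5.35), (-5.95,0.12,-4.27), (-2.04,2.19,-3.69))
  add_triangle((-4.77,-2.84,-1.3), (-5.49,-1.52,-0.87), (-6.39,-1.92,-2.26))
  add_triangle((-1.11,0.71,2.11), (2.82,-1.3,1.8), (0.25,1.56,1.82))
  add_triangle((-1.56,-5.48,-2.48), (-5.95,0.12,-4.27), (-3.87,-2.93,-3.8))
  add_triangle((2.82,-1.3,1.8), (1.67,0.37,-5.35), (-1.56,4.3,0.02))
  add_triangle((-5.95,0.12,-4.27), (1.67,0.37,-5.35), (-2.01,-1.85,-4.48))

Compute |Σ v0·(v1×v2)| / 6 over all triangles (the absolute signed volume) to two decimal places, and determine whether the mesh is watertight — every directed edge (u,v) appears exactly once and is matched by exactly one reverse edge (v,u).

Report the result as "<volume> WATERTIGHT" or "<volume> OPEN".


239.66 WATERTIGHT

Per-triangle v0·(v1×v2)/6:
  t1: +2.6547
  t2: +28.6755
  t3: +11.8509
  t4: +2.3639
  t5: +3.4209
  t6: +4.5388
  t7: +3.6555
  t8: +6.3261
  t9: +12.6808
  t10: +1.0557
  t11: +19.9720
  t12: +5.5394
  t13: +3.2331
  t14: +3.1274
  t15: +1.2037
  t16: +1.4053
  t17: -0.4786
  t18: +0.8197
  t19: +1.7565
  t20: +1.5397
  t21: +0.9895
  t22: +6.3909
  t23: +2.4657
  t24: +1.6274
  t25: +5.1852
  t26: +2.6918
  t27: +5.4988
  t28: +1.5079
  t29: +2.1227
  t30: +2.4581
  t31: +2.3094
  t32: +2.4763
  t33: +4.2098
  t34: +13.0533
  t35: +3.8516
  t36: +2.3393
  t37: +2.4452
  t38: +0.0181
  t39: +9.5614
  t40: +3.2435
  t41: -3.7130
  t42: +7.6250
  t43: +2.6185
  t44: +0.1882
  t45: +13.0634
  t46: +1.6590
  t47: +2.0644
  t48: +1.5314
  t49: +11.3422
  t50: +13.4929
Σ = +239.6595 → |volume| = 239.66

Directed edges: 150 total, each appears once with its reverse present → watertight.


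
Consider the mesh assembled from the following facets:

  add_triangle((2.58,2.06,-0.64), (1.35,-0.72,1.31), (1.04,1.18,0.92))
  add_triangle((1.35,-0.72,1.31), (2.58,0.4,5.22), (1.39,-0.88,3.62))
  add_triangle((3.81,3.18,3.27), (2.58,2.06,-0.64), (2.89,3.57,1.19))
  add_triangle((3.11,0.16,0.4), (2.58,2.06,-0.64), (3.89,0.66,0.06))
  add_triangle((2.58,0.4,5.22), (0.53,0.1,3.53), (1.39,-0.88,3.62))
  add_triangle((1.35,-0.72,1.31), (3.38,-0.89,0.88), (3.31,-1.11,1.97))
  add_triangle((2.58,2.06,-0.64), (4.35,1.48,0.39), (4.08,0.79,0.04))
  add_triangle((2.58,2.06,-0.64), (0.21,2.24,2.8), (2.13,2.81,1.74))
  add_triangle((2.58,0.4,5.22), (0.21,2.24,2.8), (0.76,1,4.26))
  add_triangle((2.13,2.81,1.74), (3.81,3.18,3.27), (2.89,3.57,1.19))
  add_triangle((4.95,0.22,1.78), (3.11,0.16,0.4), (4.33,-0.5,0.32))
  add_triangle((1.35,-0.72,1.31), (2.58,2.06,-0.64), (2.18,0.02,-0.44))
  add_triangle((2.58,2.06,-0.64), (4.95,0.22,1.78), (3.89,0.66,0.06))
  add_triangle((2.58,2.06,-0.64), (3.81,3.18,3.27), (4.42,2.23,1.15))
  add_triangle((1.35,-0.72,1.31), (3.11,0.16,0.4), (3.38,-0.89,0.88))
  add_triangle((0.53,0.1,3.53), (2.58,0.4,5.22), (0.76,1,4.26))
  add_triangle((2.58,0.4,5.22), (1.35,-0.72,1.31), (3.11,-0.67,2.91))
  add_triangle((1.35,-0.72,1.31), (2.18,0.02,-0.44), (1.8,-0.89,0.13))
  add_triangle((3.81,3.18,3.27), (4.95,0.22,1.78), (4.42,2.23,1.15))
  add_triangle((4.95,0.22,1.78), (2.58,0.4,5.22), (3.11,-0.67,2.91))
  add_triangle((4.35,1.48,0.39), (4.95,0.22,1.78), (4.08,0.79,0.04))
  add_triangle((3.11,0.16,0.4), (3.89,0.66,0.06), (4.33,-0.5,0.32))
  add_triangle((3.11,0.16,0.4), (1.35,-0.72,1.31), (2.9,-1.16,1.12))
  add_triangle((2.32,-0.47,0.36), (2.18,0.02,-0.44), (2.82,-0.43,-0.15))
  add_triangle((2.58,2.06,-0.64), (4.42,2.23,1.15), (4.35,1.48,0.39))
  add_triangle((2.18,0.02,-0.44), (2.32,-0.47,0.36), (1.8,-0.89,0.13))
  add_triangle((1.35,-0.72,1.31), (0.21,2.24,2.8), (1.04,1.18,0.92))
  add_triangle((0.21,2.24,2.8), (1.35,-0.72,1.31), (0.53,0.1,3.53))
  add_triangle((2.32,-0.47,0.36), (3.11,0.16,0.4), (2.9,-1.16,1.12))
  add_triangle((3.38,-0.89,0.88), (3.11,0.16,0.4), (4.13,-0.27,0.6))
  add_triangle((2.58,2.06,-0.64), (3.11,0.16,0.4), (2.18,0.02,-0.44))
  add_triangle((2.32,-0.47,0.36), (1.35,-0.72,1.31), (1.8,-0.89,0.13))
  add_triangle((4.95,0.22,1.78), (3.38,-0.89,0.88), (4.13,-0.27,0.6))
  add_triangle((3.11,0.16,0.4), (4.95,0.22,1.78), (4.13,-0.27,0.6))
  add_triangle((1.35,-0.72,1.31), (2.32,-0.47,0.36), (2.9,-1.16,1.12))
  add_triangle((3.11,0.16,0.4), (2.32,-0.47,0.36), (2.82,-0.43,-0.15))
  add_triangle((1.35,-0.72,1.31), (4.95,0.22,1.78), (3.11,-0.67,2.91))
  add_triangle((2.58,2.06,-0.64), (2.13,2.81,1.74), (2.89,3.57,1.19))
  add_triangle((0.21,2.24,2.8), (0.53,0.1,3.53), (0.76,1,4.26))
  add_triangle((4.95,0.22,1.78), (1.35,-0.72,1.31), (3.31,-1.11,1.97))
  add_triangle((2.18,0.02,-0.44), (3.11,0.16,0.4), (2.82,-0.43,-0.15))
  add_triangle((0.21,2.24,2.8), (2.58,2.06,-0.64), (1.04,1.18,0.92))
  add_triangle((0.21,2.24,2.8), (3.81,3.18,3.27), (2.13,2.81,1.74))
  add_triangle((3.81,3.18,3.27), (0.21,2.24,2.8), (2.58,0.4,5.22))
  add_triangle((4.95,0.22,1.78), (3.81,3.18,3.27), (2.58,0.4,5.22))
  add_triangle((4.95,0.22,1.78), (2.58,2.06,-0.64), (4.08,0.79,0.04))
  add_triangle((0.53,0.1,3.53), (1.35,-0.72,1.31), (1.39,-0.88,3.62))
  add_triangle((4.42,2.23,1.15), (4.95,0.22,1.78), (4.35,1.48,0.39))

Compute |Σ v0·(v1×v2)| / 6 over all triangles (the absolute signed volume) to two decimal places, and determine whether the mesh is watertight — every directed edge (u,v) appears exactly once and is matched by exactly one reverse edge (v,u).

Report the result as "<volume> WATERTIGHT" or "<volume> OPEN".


Per-triangle v0·(v1×v2)/6:
  t1: -1.1580
  t2: +0.9923
  t3: +2.1752
  t4: -0.2082
  t5: +1.1639
  t6: +0.0988
  t7: +0.6571
  t8: +0.6609
  t9: +1.6831
  t10: +0.7810
  t11: -0.4326
  t12: -1.1391
  t13: +1.5187
  t14: +2.4879
  t15: -0.4444
  t16: +0.9114
  t17: +0.6474
  t18: -0.3899
  t19: +4.2789
  t20: +3.2838
  t21: +0.9253
  t22: -0.2214
  t23: +0.4655
  t24: -0.0624
  t25: +1.1047
  t26: +0.1847
  t27: -1.0605
  t28: -1.3724
  t29: +0.1864
  t30: -0.0734
  t31: +0.7661
  t32: +0.2493
  t33: +0.6341
  t34: +0.2847
  t35: -0.1279
  t36: +0.1750
  t37: +0.6031
  t38: -0.3218
  t39: +0.2619
  t40: +0.3534
  t41: +0.1902
  t42: -0.6209
  t43: +1.8326
  t44: +6.8576
  t45: +10.2138
  t46: -1.5032
  t47: -0.2896
  t48: +1.5036
Σ = +38.7065 → |volume| = 38.71

Directed edges: 144 total; 6 unmatched, e.g. (3.38,-0.89,0.88)→(3.31,-1.11,1.97) → open.

38.71 OPEN
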